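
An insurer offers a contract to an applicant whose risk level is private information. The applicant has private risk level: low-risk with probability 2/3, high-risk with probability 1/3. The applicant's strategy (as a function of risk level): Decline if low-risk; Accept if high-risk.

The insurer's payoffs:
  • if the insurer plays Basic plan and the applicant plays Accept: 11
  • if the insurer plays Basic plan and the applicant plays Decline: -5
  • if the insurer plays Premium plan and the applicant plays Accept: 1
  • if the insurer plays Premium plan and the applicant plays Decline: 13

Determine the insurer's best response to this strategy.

E[Basic plan] = 2/3·(-5) + 1/3·(11) = 1/3
E[Premium plan] = 2/3·(13) + 1/3·(1) = 9
Best response: Premium plan (9 is the largest).

Premium plan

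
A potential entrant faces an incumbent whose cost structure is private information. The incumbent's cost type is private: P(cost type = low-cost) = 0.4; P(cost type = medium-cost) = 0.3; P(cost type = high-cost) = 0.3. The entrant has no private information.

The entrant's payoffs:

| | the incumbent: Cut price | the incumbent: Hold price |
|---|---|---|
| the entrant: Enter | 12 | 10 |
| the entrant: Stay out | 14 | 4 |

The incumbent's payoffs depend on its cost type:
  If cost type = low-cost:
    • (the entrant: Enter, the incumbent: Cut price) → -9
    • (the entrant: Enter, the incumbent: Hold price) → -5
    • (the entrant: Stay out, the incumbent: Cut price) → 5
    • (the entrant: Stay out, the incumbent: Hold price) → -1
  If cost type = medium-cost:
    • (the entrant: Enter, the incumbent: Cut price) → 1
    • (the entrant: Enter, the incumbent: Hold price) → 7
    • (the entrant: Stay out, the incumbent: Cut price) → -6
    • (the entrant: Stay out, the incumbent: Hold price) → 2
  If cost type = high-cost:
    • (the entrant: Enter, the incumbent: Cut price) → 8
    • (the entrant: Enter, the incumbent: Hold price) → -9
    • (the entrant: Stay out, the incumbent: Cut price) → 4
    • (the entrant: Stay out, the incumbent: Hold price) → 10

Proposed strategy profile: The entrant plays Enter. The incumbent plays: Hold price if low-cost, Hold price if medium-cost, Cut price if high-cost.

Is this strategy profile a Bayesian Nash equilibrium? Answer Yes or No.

Yes

A profile is a BNE iff every type of every player is best-responding given beliefs about the other side.
The entrant plays Enter: E[Enter] = 0.4·(10) + 0.3·(10) + 0.3·(12) = 10.6; E[Stay out] = 7. Best-responding. ✓
The incumbent (cost type low-cost), facing Enter: Cut price gives -9, Hold price gives -5. Proposed Hold price is best. ✓
The incumbent (cost type medium-cost), facing Enter: Cut price gives 1, Hold price gives 7. Proposed Hold price is best. ✓
The incumbent (cost type high-cost), facing Enter: Cut price gives 8, Hold price gives -9. Proposed Cut price is best. ✓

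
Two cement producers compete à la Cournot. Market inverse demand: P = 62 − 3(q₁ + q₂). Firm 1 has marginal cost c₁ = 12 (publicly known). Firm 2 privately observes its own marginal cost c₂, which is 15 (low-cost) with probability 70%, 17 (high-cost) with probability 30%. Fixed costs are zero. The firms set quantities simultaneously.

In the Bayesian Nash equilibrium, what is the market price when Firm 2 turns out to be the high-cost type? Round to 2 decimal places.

30.57

Firm 2 with cost c maximizes (62 − 3(q₁+q₂) − c)·q₂, giving q₂(c) = (62 − c − 3q₁)/6.
E[c₂] = 0.7·15 + 0.3·17 = 15.6
Firm 1's FOC against E[q₂] yields q₁ = (62 − 2·12 + E[c₂])/9 = (62 − 24 + 15.6)/9 = 5.95556.
q₂(high-cost) = 4.52222, so P = 62 − 3·(5.95556 + 4.52222) = 30.5667.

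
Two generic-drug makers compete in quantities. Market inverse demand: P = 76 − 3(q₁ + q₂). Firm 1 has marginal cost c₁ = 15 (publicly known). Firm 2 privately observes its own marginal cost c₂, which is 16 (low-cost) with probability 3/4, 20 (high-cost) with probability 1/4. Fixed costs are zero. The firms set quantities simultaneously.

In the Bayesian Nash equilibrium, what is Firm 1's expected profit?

147

Type-c best response for Firm 2: q₂(c) = (76 − c)/6 − q₁/2.
Firm 1 maximizes expected profit; its first-order condition is 76 − 6q₁ − 3E[q₂] − 15 = 0.
Substituting E[q₂] and solving: E[c₂] = 17, so q₁ = (76 − 2·15 + 17)/9 = 7.
E[P] = 76 − 3·(q₁ + E[q₂]) = 36; Firm 1's expected profit = (E[P] − 15)·q₁ = (36 − 15)·7 = 147.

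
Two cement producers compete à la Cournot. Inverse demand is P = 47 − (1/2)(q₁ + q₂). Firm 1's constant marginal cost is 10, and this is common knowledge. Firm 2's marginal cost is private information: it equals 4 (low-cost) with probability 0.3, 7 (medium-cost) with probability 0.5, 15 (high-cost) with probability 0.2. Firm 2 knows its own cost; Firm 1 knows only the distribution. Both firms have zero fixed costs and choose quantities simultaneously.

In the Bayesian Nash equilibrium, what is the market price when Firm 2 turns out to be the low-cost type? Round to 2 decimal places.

19.72

Each type of Firm 2 best-responds to q₁; Firm 1 best-responds to the expected q₂ over Firm 2's types.
Firm 2 with cost c maximizes (47 − (1/2)(q₁+q₂) − c)·q₂, giving q₂(c) = (47 − c − (1/2)q₁).
E[c₂] = 0.3·4 + 0.5·7 + 0.2·15 = 7.7
Firm 1's FOC against E[q₂] yields q₁ = (47 − 2·10 + E[c₂])/(3/2) = (47 − 20 + 7.7)/(3/2) = 23.1333.
q₂(low-cost) = 31.4333, so P = 47 − (1/2)·(23.1333 + 31.4333) = 19.7167.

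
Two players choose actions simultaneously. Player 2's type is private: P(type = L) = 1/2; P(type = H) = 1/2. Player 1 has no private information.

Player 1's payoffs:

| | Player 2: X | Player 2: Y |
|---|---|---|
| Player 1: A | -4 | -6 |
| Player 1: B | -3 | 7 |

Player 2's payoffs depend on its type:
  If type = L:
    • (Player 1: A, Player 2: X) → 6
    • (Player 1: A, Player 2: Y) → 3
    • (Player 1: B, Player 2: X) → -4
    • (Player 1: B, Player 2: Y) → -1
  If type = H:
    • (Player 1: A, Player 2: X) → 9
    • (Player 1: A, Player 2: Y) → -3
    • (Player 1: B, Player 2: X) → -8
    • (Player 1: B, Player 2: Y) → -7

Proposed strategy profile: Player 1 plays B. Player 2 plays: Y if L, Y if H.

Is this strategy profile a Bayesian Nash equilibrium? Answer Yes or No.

A profile is a BNE iff every type of every player is best-responding given beliefs about the other side.
Player 1 plays B: E[B] = 1/2·(7) + 1/2·(7) = 7; E[A] = -6. Best-responding. ✓
Player 2 (type L), facing B: X gives -4, Y gives -1. Proposed Y is best. ✓
Player 2 (type H), facing B: X gives -8, Y gives -7. Proposed Y is best. ✓

Yes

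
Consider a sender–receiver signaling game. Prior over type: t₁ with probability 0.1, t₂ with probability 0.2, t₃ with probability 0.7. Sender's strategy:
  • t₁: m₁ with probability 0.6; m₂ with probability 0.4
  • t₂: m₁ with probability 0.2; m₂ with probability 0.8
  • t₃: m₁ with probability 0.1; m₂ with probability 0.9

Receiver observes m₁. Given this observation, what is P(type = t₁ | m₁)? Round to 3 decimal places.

0.353

Apply Bayes' rule using the sender's strategy as the likelihood.
P(m₁) = 0.1·0.6 + 0.2·0.2 + 0.7·0.1 = 0.17
P(t₁ | m₁) = (0.1·0.6) / 0.17 = 0.06 / 0.17 = 0.352941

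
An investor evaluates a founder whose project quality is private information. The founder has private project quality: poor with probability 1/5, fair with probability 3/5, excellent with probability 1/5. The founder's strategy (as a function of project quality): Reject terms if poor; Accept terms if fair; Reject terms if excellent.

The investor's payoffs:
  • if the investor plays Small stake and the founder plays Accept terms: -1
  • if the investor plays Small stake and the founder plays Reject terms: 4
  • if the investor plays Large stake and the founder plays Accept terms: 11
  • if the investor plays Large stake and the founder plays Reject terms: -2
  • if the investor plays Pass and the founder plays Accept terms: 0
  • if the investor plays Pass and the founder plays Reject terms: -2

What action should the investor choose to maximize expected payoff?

Large stake

E[Small stake] = 1/5·(4) + 3/5·(-1) + 1/5·(4) = 1
E[Large stake] = 1/5·(-2) + 3/5·(11) + 1/5·(-2) = 29/5
E[Pass] = 1/5·(-2) + 3/5·(0) + 1/5·(-2) = -4/5
Best response: Large stake (29/5 is the largest).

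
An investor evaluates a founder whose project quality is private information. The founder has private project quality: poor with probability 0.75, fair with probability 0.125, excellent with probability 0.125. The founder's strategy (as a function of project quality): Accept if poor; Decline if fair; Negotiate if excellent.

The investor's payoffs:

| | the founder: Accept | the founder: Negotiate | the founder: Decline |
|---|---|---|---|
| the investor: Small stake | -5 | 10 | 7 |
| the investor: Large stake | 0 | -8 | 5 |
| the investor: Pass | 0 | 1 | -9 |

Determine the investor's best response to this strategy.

Compute the investor's expected payoff for each action, taking the expectation over the founder's type.
E[Small stake] = 0.75·(-5) + 0.125·(7) + 0.125·(10) = -1.625
E[Large stake] = 0.75·(0) + 0.125·(5) + 0.125·(-8) = -0.375
E[Pass] = 0.75·(0) + 0.125·(-9) + 0.125·(1) = -1
Best response: Large stake (-0.375 is the largest).

Large stake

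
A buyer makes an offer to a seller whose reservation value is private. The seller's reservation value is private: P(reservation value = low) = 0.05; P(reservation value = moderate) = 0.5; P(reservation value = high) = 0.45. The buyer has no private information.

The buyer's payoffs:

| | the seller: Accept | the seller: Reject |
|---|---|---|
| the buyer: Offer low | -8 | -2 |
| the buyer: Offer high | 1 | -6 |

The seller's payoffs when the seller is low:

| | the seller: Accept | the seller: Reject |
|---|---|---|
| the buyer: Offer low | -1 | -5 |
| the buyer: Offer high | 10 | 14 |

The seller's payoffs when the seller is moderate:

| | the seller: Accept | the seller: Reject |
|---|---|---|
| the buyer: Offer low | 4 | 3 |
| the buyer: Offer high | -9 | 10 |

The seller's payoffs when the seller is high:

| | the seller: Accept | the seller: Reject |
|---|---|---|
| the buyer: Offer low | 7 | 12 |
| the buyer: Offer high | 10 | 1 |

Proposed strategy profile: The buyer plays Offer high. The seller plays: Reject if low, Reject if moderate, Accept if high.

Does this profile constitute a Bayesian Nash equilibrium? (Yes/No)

Yes

The buyer plays Offer high: E[Offer high] = 0.05·(-6) + 0.5·(-6) + 0.45·(1) = -2.85; E[Offer low] = -4.7. Best-responding. ✓
The seller (reservation value low), facing Offer high: Accept gives 10, Reject gives 14. Proposed Reject is best. ✓
The seller (reservation value moderate), facing Offer high: Accept gives -9, Reject gives 10. Proposed Reject is best. ✓
The seller (reservation value high), facing Offer high: Accept gives 10, Reject gives 1. Proposed Accept is best. ✓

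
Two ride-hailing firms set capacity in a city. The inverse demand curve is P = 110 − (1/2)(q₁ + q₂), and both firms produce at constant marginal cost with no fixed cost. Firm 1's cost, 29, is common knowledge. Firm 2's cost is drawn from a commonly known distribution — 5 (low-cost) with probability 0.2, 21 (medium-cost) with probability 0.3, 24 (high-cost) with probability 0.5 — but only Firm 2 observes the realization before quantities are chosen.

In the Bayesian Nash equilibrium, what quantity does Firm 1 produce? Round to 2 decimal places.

Each type of Firm 2 best-responds to q₁; Firm 1 best-responds to the expected q₂ over Firm 2's types.
Firm 2 with cost c maximizes (110 − (1/2)(q₁+q₂) − c)·q₂, giving q₂(c) = (110 − c − (1/2)q₁).
E[c₂] = 0.2·5 + 0.3·21 + 0.5·24 = 19.3
Firm 1's FOC against E[q₂] yields q₁ = (110 − 2·29 + E[c₂])/(3/2) = (110 − 58 + 19.3)/(3/2) = 47.5333.

47.53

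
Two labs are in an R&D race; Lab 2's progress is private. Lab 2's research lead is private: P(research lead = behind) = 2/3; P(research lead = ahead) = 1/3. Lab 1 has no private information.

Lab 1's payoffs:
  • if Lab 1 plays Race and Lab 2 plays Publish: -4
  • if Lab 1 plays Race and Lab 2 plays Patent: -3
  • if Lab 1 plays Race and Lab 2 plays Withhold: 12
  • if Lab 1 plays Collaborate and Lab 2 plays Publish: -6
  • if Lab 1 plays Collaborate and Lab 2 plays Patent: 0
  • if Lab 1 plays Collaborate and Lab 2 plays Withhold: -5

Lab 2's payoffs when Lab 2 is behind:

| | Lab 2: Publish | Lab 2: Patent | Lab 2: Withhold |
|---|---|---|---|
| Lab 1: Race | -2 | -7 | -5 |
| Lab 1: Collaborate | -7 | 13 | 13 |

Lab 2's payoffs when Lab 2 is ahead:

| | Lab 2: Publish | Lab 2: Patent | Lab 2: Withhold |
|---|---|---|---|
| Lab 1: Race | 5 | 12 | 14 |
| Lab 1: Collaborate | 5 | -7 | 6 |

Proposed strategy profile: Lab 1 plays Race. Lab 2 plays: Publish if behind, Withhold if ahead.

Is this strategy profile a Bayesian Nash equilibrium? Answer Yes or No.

A profile is a BNE iff every type of every player is best-responding given beliefs about the other side.
Lab 1 plays Race: E[Race] = 2/3·(-4) + 1/3·(12) = 4/3; E[Collaborate] = -17/3. Best-responding. ✓
Lab 2 (research lead behind), facing Race: Publish gives -2, Patent gives -7, Withhold gives -5. Proposed Publish is best. ✓
Lab 2 (research lead ahead), facing Race: Publish gives 5, Patent gives 12, Withhold gives 14. Proposed Withhold is best. ✓

Yes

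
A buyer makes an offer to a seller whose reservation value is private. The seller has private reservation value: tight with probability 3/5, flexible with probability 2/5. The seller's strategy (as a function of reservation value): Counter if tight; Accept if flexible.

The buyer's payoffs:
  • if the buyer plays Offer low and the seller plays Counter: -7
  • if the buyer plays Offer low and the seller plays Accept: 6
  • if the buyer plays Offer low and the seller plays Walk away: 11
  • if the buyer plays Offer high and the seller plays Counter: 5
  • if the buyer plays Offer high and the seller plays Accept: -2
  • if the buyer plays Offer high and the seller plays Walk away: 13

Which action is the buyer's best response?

Offer high

Compute the buyer's expected payoff for each action, taking the expectation over the seller's type.
E[Offer low] = 3/5·(-7) + 2/5·(6) = -9/5
E[Offer high] = 3/5·(5) + 2/5·(-2) = 11/5
Best response: Offer high (11/5 is the largest).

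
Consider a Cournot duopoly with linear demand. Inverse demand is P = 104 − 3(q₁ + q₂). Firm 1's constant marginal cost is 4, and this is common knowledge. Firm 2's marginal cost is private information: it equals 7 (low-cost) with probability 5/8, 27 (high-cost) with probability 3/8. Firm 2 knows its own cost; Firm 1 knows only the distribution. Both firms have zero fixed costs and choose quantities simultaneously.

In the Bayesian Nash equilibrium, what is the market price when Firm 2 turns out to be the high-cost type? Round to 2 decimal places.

47.08

Firm 2 with cost c maximizes (104 − 3(q₁+q₂) − c)·q₂, giving q₂(c) = (104 − c − 3q₁)/6.
E[c₂] = 5/8·7 + 3/8·27 = 14.5
Firm 1's FOC against E[q₂] yields q₁ = (104 − 2·4 + E[c₂])/9 = (104 − 8 + 14.5)/9 = 12.2778.
q₂(high-cost) = 6.69444, so P = 104 − 3·(12.2778 + 6.69444) = 47.0833.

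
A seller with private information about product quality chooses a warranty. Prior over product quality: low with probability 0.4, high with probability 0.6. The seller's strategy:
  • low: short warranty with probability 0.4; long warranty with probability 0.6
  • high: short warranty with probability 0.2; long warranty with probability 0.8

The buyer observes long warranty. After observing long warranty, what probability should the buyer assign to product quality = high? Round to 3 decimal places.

0.667

Apply Bayes' rule using the sender's strategy as the likelihood.
P(long warranty) = 0.4·0.6 + 0.6·0.8 = 0.72
P(high | long warranty) = (0.6·0.8) / 0.72 = 0.48 / 0.72 = 0.666667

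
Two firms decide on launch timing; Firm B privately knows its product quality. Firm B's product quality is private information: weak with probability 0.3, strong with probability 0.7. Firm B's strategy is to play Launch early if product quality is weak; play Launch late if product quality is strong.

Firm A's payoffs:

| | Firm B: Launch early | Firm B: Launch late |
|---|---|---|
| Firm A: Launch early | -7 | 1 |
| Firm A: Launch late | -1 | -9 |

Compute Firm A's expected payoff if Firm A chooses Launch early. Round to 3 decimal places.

Take the expectation over Firm B's product quality, weighting each type's action by its prior probability.
E[Launch early] = 0.3·(-7) + 0.7·1 = (-2.1) + 0.7 = -1.4

-1.400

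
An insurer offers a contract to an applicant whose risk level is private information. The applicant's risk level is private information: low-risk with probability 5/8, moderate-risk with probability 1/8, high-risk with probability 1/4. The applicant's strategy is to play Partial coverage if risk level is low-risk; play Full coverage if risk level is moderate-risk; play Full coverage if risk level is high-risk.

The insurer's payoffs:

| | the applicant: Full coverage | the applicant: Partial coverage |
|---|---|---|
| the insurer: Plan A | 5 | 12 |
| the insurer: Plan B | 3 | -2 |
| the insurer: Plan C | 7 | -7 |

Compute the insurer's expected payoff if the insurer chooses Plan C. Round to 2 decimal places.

-1.75

Take the expectation over the applicant's risk level, weighting each type's action by its prior probability.
E[Plan C] = 5/8·(-7) + 1/8·7 + 1/4·7 = (-35/8) + 7/8 + 7/4 = -7/4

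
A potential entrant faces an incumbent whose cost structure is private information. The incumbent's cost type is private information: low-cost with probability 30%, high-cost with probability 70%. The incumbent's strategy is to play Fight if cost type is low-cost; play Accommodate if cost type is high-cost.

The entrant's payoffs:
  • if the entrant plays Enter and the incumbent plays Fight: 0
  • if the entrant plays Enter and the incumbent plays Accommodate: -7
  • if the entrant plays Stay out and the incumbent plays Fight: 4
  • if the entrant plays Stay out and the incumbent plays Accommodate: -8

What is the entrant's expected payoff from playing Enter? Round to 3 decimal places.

E[Enter] = 0.3·0 + 0.7·(-7) = 0 + (-4.9) = -4.9

-4.900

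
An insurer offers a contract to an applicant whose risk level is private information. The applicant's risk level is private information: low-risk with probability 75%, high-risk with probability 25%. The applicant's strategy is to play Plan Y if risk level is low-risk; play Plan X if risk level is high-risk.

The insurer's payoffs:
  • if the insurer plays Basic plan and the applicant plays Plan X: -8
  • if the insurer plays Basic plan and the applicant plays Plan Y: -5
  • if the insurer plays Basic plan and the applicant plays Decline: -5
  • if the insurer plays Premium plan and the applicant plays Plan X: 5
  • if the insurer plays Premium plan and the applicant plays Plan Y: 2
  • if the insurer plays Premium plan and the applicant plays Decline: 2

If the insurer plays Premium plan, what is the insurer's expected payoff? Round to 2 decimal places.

2.75

E[Premium plan] = 0.75·2 + 0.25·5 = 1.5 + 1.25 = 2.75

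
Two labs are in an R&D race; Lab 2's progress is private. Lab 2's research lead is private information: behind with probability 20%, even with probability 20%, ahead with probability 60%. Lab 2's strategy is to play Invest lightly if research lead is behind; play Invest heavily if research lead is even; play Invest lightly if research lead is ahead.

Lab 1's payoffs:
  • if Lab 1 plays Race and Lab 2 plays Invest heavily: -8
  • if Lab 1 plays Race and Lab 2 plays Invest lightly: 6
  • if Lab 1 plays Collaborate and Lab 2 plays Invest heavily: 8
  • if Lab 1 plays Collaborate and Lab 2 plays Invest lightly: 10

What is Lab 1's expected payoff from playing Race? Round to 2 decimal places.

Take the expectation over Lab 2's research lead, weighting each type's action by its prior probability.
E[Race] = 0.2·6 + 0.2·(-8) + 0.6·6 = 1.2 + (-1.6) + 3.6 = 3.2

3.20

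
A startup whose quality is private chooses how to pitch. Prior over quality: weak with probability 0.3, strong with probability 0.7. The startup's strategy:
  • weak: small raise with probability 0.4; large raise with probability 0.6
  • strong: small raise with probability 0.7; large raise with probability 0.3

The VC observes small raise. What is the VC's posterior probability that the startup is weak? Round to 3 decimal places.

0.197

P(small raise) = 0.3·0.4 + 0.7·0.7 = 0.61
P(weak | small raise) = (0.3·0.4) / 0.61 = 0.12 / 0.61 = 0.196721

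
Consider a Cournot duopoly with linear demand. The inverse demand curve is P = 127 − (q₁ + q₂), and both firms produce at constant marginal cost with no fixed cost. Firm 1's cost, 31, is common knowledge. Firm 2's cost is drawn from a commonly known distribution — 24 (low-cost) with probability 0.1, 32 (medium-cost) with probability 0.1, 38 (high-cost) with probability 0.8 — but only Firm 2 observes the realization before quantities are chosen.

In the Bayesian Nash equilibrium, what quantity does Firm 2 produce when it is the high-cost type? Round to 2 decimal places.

Type-c best response for Firm 2: q₂(c) = (127 − c)/2 − q₁/2.
Firm 1 maximizes expected profit; its first-order condition is 127 − 2q₁ − E[q₂] − 31 = 0.
Substituting E[q₂] and solving: E[c₂] = 36, so q₁ = (127 − 2·31 + 36)/3 = 33.6667.
q₂(high-cost) = (127 − 38 − 33.6667)/2 = 27.6667.

27.67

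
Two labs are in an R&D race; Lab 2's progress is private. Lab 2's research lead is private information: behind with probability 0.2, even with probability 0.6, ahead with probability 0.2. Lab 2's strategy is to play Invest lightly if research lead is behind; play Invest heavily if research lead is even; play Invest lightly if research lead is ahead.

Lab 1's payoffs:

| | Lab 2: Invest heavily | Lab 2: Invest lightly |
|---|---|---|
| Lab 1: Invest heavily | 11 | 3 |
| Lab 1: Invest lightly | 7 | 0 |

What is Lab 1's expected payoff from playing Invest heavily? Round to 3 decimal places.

Take the expectation over Lab 2's research lead, weighting each type's action by its prior probability.
E[Invest heavily] = 0.2·3 + 0.6·11 + 0.2·3 = 0.6 + 6.6 + 0.6 = 7.8

7.800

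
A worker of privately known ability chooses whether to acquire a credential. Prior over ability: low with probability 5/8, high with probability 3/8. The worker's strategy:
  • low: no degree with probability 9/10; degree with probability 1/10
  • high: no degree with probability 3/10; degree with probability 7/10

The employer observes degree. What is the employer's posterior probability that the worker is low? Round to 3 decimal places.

P(degree) = (5/8)·(1/10) + (3/8)·(7/10) = 13/40
P(low | degree) = ((5/8)·(1/10)) / (13/40) = (1/16) / (13/40) = 5/26

0.192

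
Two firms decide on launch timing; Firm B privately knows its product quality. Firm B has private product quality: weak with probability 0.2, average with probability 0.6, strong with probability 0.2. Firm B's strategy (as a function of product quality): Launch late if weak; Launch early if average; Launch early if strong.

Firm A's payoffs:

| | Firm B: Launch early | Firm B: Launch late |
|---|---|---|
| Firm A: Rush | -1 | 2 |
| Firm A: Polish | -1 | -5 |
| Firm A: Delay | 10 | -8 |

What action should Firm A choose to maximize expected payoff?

Delay

E[Rush] = 0.2·(2) + 0.6·(-1) + 0.2·(-1) = -0.4
E[Polish] = 0.2·(-5) + 0.6·(-1) + 0.2·(-1) = -1.8
E[Delay] = 0.2·(-8) + 0.6·(10) + 0.2·(10) = 6.4
Best response: Delay (6.4 is the largest).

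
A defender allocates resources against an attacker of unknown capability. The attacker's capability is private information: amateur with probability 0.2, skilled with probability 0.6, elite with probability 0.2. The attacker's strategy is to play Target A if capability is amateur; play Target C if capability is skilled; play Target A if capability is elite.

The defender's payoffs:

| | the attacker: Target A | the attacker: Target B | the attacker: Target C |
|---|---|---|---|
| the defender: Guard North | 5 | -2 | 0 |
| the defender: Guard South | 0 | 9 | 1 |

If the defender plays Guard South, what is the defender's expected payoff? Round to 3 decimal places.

0.600

Take the expectation over the attacker's capability, weighting each type's action by its prior probability.
E[Guard South] = 0.2·0 + 0.6·1 + 0.2·0 = 0 + 0.6 + 0 = 0.6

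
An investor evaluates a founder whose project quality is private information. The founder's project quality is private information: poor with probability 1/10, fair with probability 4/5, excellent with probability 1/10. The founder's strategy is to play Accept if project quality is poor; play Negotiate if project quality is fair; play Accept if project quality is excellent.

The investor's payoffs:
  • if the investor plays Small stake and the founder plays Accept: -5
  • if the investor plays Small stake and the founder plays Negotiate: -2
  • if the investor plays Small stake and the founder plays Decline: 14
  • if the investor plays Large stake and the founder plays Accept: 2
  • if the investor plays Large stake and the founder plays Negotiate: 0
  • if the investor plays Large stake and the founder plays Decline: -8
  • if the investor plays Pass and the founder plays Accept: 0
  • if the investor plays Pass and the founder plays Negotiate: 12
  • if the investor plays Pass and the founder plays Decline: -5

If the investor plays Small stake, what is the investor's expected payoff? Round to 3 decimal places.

E[Small stake] = 1/10·(-5) + 4/5·(-2) + 1/10·(-5) = (-1/2) + (-8/5) + (-1/2) = -13/5

-2.600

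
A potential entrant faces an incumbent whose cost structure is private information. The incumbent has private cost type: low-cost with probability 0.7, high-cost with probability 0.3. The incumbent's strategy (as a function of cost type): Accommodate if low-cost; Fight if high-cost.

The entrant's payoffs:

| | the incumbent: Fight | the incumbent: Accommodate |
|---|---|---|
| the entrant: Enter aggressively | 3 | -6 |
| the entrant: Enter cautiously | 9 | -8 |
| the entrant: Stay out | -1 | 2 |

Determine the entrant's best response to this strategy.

Stay out

Compute the entrant's expected payoff for each action, taking the expectation over the incumbent's type.
E[Enter aggressively] = 0.7·(-6) + 0.3·(3) = -3.3
E[Enter cautiously] = 0.7·(-8) + 0.3·(9) = -2.9
E[Stay out] = 0.7·(2) + 0.3·(-1) = 1.1
Best response: Stay out (1.1 is the largest).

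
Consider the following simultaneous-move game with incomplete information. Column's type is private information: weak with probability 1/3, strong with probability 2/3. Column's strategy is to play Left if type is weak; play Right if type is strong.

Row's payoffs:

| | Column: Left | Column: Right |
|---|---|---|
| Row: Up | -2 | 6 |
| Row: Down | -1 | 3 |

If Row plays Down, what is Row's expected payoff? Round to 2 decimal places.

1.67

E[Down] = 1/3·(-1) + 2/3·3 = (-1/3) + 2 = 5/3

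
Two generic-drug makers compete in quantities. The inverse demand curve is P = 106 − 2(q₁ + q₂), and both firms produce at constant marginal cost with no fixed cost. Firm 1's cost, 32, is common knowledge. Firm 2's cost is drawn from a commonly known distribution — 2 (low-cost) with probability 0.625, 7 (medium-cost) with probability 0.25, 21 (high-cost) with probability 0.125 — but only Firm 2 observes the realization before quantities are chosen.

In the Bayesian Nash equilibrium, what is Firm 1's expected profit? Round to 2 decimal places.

126.01

Firm 2 with cost c maximizes (106 − 2(q₁+q₂) − c)·q₂, giving q₂(c) = (106 − c − 2q₁)/4.
E[c₂] = 0.625·2 + 0.25·7 + 0.125·21 = 5.625
Firm 1's FOC against E[q₂] yields q₁ = (106 − 2·32 + E[c₂])/6 = (106 − 64 + 5.625)/6 = 7.9375.
E[P] = 106 − 2·(q₁ + E[q₂]) = 47.875; Firm 1's expected profit = (E[P] − 32)·q₁ = (47.875 − 32)·7.9375 = 126.008.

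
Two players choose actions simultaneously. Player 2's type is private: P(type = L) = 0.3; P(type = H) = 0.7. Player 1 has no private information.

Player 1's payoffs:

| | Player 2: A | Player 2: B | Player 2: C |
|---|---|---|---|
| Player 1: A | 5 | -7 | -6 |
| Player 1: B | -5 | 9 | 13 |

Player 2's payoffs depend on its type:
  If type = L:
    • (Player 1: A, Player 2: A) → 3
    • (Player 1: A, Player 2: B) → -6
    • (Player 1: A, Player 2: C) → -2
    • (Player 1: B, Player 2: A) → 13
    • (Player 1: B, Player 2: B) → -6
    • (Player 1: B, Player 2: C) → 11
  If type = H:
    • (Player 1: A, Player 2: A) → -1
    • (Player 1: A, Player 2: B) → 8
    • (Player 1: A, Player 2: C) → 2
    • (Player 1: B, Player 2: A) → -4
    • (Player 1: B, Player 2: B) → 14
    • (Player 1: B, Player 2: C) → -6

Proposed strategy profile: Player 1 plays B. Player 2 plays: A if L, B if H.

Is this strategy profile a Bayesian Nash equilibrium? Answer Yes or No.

Yes

Player 1 plays B: E[B] = 0.3·(-5) + 0.7·(9) = 4.8; E[A] = -3.4. Best-responding. ✓
Player 2 (type L), facing B: A gives 13, B gives -6, C gives 11. Proposed A is best. ✓
Player 2 (type H), facing B: A gives -4, B gives 14, C gives -6. Proposed B is best. ✓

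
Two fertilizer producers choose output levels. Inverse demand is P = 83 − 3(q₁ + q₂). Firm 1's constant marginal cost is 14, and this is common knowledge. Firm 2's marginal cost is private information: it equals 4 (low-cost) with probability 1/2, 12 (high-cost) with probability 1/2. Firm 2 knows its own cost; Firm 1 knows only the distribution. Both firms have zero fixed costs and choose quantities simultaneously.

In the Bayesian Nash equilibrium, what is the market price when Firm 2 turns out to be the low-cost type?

33

Firm 2 with cost c maximizes (83 − 3(q₁+q₂) − c)·q₂, giving q₂(c) = (83 − c − 3q₁)/6.
E[c₂] = 1/2·4 + 1/2·12 = 8
Firm 1's FOC against E[q₂] yields q₁ = (83 − 2·14 + E[c₂])/9 = (83 − 28 + 8)/9 = 7.
q₂(low-cost) = 9.66667, so P = 83 − 3·(7 + 9.66667) = 33.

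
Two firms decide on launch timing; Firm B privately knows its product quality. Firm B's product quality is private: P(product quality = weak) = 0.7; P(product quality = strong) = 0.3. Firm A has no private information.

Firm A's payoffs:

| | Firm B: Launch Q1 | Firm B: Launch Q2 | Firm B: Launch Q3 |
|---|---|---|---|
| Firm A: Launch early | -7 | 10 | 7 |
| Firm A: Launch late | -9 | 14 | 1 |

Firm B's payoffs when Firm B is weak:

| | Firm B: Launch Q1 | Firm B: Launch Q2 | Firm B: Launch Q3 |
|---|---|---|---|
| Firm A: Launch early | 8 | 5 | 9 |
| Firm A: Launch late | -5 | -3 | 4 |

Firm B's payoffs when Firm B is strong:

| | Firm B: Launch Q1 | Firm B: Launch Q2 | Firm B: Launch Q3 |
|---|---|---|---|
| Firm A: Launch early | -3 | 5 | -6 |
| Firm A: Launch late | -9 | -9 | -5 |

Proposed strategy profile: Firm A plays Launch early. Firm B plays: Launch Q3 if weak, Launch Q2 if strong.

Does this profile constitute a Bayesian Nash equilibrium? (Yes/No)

Yes

A profile is a BNE iff every type of every player is best-responding given beliefs about the other side.
Firm A plays Launch early: E[Launch early] = 0.7·(7) + 0.3·(10) = 7.9; E[Launch late] = 4.9. Best-responding. ✓
Firm B (product quality weak), facing Launch early: Launch Q1 gives 8, Launch Q2 gives 5, Launch Q3 gives 9. Proposed Launch Q3 is best. ✓
Firm B (product quality strong), facing Launch early: Launch Q1 gives -3, Launch Q2 gives 5, Launch Q3 gives -6. Proposed Launch Q2 is best. ✓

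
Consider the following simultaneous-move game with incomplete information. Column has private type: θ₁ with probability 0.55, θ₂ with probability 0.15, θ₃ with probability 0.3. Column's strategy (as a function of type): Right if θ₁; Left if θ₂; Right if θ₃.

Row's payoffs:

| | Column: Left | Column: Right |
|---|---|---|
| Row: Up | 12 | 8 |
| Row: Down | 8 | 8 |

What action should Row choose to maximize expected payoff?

E[Up] = 0.55·(8) + 0.15·(12) + 0.3·(8) = 8.6
E[Down] = 0.55·(8) + 0.15·(8) + 0.3·(8) = 8
Best response: Up (8.6 is the largest).

Up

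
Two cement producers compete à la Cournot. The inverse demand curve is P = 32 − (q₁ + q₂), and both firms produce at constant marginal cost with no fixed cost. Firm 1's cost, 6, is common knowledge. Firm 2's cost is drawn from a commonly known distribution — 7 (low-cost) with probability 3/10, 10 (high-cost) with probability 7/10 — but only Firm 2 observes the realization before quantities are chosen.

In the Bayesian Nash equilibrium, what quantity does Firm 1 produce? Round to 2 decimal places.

Type-c best response for Firm 2: q₂(c) = (32 − c)/2 − q₁/2.
Firm 1 maximizes expected profit; its first-order condition is 32 − 2q₁ − E[q₂] − 6 = 0.
Substituting E[q₂] and solving: E[c₂] = 9.1, so q₁ = (32 − 2·6 + 9.1)/3 = 9.7.

9.70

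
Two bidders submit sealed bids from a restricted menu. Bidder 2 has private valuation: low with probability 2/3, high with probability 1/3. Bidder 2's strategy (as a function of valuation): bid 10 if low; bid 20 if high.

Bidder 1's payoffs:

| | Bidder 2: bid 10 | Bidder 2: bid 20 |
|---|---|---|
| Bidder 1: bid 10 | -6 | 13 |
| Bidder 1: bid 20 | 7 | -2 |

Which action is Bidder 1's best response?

Compute Bidder 1's expected payoff for each action, taking the expectation over Bidder 2's type.
E[bid 10] = 2/3·(-6) + 1/3·(13) = 1/3
E[bid 20] = 2/3·(7) + 1/3·(-2) = 4
Best response: bid 20 (4 is the largest).

bid 20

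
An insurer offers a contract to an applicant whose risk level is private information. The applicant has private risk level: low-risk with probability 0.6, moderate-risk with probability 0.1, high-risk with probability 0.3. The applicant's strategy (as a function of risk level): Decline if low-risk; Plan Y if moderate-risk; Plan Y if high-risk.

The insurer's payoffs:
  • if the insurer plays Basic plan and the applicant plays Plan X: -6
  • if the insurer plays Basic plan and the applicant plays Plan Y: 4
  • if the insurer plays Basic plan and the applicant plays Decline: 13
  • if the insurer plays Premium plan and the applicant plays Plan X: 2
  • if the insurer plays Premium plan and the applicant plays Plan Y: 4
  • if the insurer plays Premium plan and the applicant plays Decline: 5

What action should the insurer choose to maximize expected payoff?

Basic plan

E[Basic plan] = 0.6·(13) + 0.1·(4) + 0.3·(4) = 9.4
E[Premium plan] = 0.6·(5) + 0.1·(4) + 0.3·(4) = 4.6
Best response: Basic plan (9.4 is the largest).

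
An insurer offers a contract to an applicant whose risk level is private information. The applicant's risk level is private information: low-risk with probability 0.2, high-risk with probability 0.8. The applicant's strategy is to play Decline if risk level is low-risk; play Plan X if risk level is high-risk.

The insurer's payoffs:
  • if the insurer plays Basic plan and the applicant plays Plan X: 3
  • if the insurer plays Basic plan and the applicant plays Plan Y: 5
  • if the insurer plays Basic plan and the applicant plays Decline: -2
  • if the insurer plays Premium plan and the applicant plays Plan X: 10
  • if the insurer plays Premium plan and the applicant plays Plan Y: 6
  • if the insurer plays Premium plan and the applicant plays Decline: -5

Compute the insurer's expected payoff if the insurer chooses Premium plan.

7

Take the expectation over the applicant's risk level, weighting each type's action by its prior probability.
E[Premium plan] = 0.2·(-5) + 0.8·10 = (-1) + 8 = 7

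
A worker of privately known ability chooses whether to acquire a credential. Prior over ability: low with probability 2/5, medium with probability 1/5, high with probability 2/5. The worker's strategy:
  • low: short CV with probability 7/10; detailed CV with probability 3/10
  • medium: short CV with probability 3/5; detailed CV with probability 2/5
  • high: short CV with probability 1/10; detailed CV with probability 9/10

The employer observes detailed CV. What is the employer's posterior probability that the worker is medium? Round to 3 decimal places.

0.143

Apply Bayes' rule using the sender's strategy as the likelihood.
P(detailed CV) = (2/5)·(3/10) + (1/5)·(2/5) + (2/5)·(9/10) = 14/25
P(medium | detailed CV) = ((1/5)·(2/5)) / (14/25) = (2/25) / (14/25) = 1/7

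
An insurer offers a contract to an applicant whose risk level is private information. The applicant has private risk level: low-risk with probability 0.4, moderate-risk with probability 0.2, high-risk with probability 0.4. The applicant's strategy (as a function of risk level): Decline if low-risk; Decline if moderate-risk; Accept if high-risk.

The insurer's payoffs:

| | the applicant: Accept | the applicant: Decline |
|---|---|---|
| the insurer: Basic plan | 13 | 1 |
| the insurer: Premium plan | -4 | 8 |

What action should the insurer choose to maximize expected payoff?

E[Basic plan] = 0.4·(1) + 0.2·(1) + 0.4·(13) = 5.8
E[Premium plan] = 0.4·(8) + 0.2·(8) + 0.4·(-4) = 3.2
Best response: Basic plan (5.8 is the largest).

Basic plan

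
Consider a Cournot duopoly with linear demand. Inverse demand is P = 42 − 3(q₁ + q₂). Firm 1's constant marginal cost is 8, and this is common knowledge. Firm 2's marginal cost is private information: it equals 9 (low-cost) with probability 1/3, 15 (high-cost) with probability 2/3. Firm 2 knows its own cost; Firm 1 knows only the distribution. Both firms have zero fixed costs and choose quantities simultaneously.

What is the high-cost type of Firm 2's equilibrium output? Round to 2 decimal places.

Firm 2 with cost c maximizes (42 − 3(q₁+q₂) − c)·q₂, giving q₂(c) = (42 − c − 3q₁)/6.
E[c₂] = 1/3·9 + 2/3·15 = 13
Firm 1's FOC against E[q₂] yields q₁ = (42 − 2·8 + E[c₂])/9 = (42 − 16 + 13)/9 = 4.33333.
q₂(high-cost) = (42 − 15 − 3·4.33333)/6 = 2.33333.

2.33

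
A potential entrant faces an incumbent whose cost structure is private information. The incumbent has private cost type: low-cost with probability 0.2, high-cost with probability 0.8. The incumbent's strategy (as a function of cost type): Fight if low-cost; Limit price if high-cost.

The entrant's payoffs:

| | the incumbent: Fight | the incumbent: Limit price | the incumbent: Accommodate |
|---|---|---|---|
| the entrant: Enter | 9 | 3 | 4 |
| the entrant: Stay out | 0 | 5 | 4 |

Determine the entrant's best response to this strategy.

Compute the entrant's expected payoff for each action, taking the expectation over the incumbent's type.
E[Enter] = 0.2·(9) + 0.8·(3) = 4.2
E[Stay out] = 0.2·(0) + 0.8·(5) = 4
Best response: Enter (4.2 is the largest).

Enter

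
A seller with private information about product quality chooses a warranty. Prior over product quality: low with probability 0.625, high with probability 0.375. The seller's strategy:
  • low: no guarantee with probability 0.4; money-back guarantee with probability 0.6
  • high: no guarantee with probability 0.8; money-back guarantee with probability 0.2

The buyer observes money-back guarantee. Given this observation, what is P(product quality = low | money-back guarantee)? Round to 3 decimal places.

Apply Bayes' rule using the sender's strategy as the likelihood.
P(money-back guarantee) = 0.625·0.6 + 0.375·0.2 = 0.45
P(low | money-back guarantee) = (0.625·0.6) / 0.45 = 0.375 / 0.45 = 0.833333

0.833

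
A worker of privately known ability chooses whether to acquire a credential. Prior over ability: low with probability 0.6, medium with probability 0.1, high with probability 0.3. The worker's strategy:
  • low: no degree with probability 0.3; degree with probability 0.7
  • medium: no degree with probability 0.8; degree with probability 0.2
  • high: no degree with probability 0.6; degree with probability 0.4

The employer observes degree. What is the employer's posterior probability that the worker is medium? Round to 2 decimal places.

P(degree) = 0.6·0.7 + 0.1·0.2 + 0.3·0.4 = 0.56
P(medium | degree) = (0.1·0.2) / 0.56 = 0.02 / 0.56 = 0.0357143

0.04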